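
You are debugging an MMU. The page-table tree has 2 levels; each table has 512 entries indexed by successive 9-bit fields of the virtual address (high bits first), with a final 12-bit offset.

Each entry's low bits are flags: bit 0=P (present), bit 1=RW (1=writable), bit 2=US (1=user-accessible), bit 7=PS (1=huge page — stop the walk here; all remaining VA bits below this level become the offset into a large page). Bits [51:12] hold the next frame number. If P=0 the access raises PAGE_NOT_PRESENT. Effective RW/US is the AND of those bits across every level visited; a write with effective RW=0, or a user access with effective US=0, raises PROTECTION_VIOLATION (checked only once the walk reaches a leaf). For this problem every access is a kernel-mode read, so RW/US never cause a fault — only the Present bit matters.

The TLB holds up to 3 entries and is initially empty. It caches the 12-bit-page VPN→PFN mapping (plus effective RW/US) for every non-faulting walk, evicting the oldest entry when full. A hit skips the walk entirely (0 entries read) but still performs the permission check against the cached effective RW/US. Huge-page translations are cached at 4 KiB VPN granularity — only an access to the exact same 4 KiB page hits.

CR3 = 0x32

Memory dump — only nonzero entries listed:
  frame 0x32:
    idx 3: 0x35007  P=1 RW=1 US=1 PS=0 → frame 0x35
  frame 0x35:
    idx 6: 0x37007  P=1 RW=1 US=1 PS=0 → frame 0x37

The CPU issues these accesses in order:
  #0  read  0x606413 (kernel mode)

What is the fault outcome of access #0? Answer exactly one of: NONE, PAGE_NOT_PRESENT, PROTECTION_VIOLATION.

Trace:
#0 VA=0x606413 (r,kernel):
  L0: frame=0x32 idx=3 entry=0x35007 [P=1 RW=1 US=1 PS=0]
  L1: frame=0x35 idx=6 entry=0x37007 [P=1 RW=1 US=1 PS=0]
  → PA=0x37413  (2 entries read)

Access #0 fault: NONE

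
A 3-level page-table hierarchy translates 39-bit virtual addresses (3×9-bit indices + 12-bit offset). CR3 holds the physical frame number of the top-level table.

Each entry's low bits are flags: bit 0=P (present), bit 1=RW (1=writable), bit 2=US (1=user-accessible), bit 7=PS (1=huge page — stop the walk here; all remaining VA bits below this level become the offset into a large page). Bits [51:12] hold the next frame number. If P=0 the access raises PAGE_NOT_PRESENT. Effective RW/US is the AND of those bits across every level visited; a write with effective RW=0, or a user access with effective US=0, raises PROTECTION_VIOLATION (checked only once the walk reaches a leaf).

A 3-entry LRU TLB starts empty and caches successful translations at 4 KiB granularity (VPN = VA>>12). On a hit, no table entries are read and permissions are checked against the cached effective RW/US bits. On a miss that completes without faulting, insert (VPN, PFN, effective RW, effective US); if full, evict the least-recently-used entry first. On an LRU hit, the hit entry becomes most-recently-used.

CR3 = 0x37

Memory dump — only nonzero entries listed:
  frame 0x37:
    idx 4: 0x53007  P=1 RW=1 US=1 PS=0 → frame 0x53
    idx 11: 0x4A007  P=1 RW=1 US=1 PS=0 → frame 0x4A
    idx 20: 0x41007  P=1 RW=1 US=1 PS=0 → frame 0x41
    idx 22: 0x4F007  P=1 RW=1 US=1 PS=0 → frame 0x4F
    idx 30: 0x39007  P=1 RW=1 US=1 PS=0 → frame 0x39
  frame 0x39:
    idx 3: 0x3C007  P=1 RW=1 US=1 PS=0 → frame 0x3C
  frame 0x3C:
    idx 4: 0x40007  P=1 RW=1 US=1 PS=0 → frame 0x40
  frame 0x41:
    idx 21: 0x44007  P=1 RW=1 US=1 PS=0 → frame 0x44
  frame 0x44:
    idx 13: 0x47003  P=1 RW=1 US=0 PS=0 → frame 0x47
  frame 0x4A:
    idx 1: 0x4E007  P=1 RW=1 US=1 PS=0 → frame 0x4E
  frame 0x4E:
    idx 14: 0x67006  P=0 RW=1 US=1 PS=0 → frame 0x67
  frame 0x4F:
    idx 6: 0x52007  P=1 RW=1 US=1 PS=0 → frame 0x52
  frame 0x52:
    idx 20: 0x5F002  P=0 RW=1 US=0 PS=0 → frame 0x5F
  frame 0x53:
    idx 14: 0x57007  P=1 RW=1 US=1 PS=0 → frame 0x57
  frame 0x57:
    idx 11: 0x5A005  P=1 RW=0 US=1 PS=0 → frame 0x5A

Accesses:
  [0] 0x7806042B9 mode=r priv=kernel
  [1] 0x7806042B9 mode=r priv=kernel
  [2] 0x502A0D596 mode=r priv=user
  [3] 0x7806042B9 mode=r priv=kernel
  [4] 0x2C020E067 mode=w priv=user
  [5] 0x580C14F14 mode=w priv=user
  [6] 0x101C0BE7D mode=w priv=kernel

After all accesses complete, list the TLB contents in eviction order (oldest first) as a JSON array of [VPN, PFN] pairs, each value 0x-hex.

Per-access translation:
#0 VA=0x7806042B9 (r,kernel):
  L0 @0x37[30] → 0x39007  P=1,RW=1,US=1,PS=0
  L1 @0x39[3] → 0x3C007  P=1,RW=1,US=1,PS=0
  L2 @0x3C[4] → 0x40007  P=1,RW=1,US=1,PS=0
  ✓ 0x402B9  — 3 lookups
#1 VA=0x7806042B9 (r,kernel):
  TLB hit vpn=0x780604 → PA=0x402B9
#2 VA=0x502A0D596 (r,user):
  L0 @0x37[20] → 0x41007  P=1,RW=1,US=1,PS=0
  L1 @0x41[21] → 0x44007  P=1,RW=1,US=1,PS=0
  L2 @0x44[13] → 0x47003  P=1,RW=1,US=0,PS=0
  → PROTECTION_VIOLATION  (3 entries read)
#3 VA=0x7806042B9 (r,kernel):
  TLB hit vpn=0x780604 → PA=0x402B9
#4 VA=0x2C020E067 (w,user):
  L0 @0x37[11] → 0x4A007  P=1,RW=1,US=1,PS=0
  L1 @0x4A[1] → 0x4E007  P=1,RW=1,US=1,PS=0
  L2 @0x4E[14] → 0x67006  P=0,RW=1,US=1,PS=0
  → PAGE_NOT_PRESENT  (3 entries read)
#5 VA=0x580C14F14 (w,user):
  L0 @0x37[22] → 0x4F007  P=1,RW=1,US=1,PS=0
  L1 @0x4F[6] → 0x52007  P=1,RW=1,US=1,PS=0
  L2 @0x52[20] → 0x5F002  P=0,RW=1,US=0,PS=0
  → PAGE_NOT_PRESENT  (3 entries read)
#6 VA=0x101C0BE7D (w,kernel):
  L0 @0x37[4] → 0x53007  P=1,RW=1,US=1,PS=0
  L1 @0x53[14] → 0x57007  P=1,RW=1,US=1,PS=0
  L2 @0x57[11] → 0x5A005  P=1,RW=0,US=1,PS=0
  → PROTECTION_VIOLATION  (3 entries read)

TLB: [["0x780604", "0x40"]]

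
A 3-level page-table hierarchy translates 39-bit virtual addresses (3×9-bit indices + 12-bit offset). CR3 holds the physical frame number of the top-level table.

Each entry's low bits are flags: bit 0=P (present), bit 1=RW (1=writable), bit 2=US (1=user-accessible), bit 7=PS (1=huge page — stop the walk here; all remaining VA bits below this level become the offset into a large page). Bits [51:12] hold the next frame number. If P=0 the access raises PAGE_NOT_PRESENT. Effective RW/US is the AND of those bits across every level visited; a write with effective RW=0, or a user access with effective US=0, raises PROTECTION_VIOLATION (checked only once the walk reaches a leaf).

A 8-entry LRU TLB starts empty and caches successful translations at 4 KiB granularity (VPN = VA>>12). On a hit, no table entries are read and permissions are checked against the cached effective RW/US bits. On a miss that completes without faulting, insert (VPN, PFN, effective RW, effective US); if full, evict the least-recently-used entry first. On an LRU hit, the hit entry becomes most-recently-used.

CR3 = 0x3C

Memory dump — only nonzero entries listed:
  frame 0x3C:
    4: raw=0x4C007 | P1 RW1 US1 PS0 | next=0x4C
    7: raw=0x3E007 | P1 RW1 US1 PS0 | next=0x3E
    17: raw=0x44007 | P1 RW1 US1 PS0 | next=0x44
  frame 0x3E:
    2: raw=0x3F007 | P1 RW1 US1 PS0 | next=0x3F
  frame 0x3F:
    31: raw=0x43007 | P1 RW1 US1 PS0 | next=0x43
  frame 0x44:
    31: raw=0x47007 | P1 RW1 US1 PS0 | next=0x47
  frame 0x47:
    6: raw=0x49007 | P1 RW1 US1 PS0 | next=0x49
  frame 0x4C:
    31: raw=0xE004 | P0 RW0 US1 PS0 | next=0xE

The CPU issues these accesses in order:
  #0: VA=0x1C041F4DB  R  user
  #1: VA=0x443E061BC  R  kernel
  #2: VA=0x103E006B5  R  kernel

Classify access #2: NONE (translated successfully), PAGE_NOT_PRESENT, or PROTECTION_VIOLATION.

Trace:
#0 VA=0x1C041F4DB (r,user):
  [0] read 0x3C idx=7: raw=0x3E007 flags P=1 W=1 U=1 S=0
  [1] read 0x3E idx=2: raw=0x3F007 flags P=1 W=1 U=1 S=0
  [2] read 0x3F idx=31: raw=0x43007 flags P=1 W=1 U=1 S=0
  → PA=0x434DB  (3 entries read)
#1 VA=0x443E061BC (r,kernel):
  [0] read 0x3C idx=17: raw=0x44007 flags P=1 W=1 U=1 S=0
  [1] read 0x44 idx=31: raw=0x47007 flags P=1 W=1 U=1 S=0
  [2] read 0x47 idx=6: raw=0x49007 flags P=1 W=1 U=1 S=0
  → PA=0x491BC  (3 entries read)
#2 VA=0x103E006B5 (r,kernel):
  [0] read 0x3C idx=4: raw=0x4C007 flags P=1 W=1 U=1 S=0
  [1] read 0x4C idx=31: raw=0xE004 flags P=0 W=0 U=1 S=0
  ⇒ fault: PAGE_NOT_PRESENT  — 2 lookups

Access #2 fault: PAGE_NOT_PRESENT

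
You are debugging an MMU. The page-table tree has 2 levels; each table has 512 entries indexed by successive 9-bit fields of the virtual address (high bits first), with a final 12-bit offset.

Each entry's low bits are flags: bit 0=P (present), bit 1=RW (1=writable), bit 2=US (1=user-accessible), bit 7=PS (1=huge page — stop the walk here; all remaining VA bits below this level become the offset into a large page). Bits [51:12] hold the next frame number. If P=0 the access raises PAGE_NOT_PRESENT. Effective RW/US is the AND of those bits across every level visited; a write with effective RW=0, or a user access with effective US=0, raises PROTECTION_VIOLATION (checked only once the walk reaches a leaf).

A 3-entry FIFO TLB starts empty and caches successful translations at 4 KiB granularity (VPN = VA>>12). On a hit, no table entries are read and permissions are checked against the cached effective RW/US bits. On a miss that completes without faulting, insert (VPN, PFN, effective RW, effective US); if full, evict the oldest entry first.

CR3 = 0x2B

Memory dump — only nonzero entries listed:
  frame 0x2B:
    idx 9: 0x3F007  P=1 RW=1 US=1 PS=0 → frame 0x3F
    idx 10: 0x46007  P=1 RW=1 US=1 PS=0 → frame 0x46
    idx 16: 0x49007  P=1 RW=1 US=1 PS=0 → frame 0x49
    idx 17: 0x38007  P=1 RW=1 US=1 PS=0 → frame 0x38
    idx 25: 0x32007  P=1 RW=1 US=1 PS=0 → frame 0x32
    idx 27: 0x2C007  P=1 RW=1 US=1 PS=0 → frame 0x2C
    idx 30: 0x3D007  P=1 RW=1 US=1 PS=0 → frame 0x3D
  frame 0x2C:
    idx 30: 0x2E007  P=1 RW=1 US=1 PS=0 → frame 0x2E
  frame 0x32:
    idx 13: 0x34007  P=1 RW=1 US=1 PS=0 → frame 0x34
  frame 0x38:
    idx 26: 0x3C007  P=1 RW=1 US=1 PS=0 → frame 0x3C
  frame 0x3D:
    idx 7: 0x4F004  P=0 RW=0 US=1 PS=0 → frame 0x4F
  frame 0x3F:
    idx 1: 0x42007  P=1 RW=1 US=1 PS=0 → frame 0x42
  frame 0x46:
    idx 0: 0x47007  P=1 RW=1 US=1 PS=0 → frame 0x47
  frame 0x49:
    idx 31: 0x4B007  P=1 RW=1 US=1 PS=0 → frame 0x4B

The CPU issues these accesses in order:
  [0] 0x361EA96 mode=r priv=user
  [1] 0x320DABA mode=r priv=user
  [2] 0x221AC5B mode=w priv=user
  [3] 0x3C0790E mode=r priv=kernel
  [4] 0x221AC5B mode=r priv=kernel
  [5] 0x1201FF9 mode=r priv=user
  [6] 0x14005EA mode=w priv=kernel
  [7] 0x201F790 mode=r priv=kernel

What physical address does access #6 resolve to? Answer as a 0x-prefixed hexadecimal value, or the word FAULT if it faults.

Per-access translation:
#0 VA=0x361EA96 (r,user):
  L0 @0x2B[27] → 0x2C007  P=1,RW=1,US=1,PS=0
  L1 @0x2C[30] → 0x2E007  P=1,RW=1,US=1,PS=0
  ⇒ phys 0x2EA96  [2 reads]
#1 VA=0x320DABA (r,user):
  L0 @0x2B[25] → 0x32007  P=1,RW=1,US=1,PS=0
  L1 @0x32[13] → 0x34007  P=1,RW=1,US=1,PS=0
  ⇒ phys 0x34ABA  [2 reads]
#2 VA=0x221AC5B (w,user):
  L0 @0x2B[17] → 0x38007  P=1,RW=1,US=1,PS=0
  L1 @0x38[26] → 0x3C007  P=1,RW=1,US=1,PS=0
  ⇒ phys 0x3CC5B  [2 reads]
#3 VA=0x3C0790E (r,kernel):
  L0 @0x2B[30] → 0x3D007  P=1,RW=1,US=1,PS=0
  L1 @0x3D[7] → 0x4F004  P=0,RW=0,US=1,PS=0
  ⇒ fault: PAGE_NOT_PRESENT  — 2 lookups
#4 VA=0x221AC5B (r,kernel):
  TLB hit vpn=0x221A → PA=0x3CC5B
#5 VA=0x1201FF9 (r,user):
  L0 @0x2B[9] → 0x3F007  P=1,RW=1,US=1,PS=0
  L1 @0x3F[1] → 0x42007  P=1,RW=1,US=1,PS=0
  ⇒ phys 0x42FF9  [2 reads]
#6 VA=0x14005EA (w,kernel):
  L0 @0x2B[10] → 0x46007  P=1,RW=1,US=1,PS=0
  L1 @0x46[0] → 0x47007  P=1,RW=1,US=1,PS=0
  ⇒ phys 0x475EA  [2 reads]
#7 VA=0x201F790 (r,kernel):
  L0 @0x2B[16] → 0x49007  P=1,RW=1,US=1,PS=0
  L1 @0x49[31] → 0x4B007  P=1,RW=1,US=1,PS=0
  ⇒ phys 0x4B790  [2 reads]

Access #6 PA: 0x475EA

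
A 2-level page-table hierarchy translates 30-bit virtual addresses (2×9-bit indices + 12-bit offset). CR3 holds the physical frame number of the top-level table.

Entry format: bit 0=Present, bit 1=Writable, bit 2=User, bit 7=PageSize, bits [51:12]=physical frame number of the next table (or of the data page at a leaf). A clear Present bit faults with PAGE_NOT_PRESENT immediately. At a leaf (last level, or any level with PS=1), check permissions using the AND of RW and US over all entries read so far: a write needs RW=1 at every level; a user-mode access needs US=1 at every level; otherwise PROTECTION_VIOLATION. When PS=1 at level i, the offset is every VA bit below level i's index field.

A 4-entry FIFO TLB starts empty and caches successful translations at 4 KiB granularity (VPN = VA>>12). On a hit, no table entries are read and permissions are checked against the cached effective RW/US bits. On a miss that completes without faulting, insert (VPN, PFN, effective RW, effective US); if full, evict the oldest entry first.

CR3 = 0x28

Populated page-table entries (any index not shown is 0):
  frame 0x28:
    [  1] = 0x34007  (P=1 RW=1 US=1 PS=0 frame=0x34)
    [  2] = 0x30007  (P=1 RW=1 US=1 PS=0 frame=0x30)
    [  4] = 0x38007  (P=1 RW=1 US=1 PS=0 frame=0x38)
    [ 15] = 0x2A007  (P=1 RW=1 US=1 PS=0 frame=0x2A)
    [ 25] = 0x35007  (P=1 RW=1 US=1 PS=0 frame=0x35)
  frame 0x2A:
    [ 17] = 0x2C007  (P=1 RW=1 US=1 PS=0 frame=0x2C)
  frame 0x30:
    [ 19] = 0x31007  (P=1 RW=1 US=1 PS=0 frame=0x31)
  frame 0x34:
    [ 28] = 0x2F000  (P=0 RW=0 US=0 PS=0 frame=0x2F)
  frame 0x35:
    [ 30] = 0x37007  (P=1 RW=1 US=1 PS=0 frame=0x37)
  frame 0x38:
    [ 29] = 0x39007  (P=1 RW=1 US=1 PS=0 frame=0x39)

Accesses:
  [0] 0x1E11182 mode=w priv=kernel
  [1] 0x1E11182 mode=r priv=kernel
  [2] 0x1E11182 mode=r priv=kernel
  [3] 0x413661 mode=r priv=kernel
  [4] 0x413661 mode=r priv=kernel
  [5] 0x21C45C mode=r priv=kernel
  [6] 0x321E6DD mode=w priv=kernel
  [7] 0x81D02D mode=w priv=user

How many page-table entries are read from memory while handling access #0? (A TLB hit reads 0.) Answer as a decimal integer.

Trace:
#0 VA=0x1E11182 (w,kernel):
  L0: frame=0x28 idx=15 entry=0x2A007 [P=1 RW=1 US=1 PS=0]
  L1: frame=0x2A idx=17 entry=0x2C007 [P=1 RW=1 US=1 PS=0]
  ✓ 0x2C182  — 2 lookups
#1 VA=0x1E11182 (r,kernel):
  TLB hit vpn=0x1E11 → PA=0x2C182
#2 VA=0x1E11182 (r,kernel):
  TLB hit vpn=0x1E11 → PA=0x2C182
#3 VA=0x413661 (r,kernel):
  L0: frame=0x28 idx=2 entry=0x30007 [P=1 RW=1 US=1 PS=0]
  L1: frame=0x30 idx=19 entry=0x31007 [P=1 RW=1 US=1 PS=0]
  ✓ 0x31661  — 2 lookups
#4 VA=0x413661 (r,kernel):
  TLB hit vpn=0x413 → PA=0x31661
#5 VA=0x21C45C (r,kernel):
  L0: frame=0x28 idx=1 entry=0x34007 [P=1 RW=1 US=1 PS=0]
  L1: frame=0x34 idx=28 entry=0x2F000 [P=0 RW=0 US=0 PS=0]
  ⇒ fault: PAGE_NOT_PRESENT  — 2 lookups
#6 VA=0x321E6DD (w,kernel):
  L0: frame=0x28 idx=25 entry=0x35007 [P=1 RW=1 US=1 PS=0]
  L1: frame=0x35 idx=30 entry=0x37007 [P=1 RW=1 US=1 PS=0]
  ✓ 0x376DD  — 2 lookups
#7 VA=0x81D02D (w,user):
  L0: frame=0x28 idx=4 entry=0x38007 [P=1 RW=1 US=1 PS=0]
  L1: frame=0x38 idx=29 entry=0x39007 [P=1 RW=1 US=1 PS=0]
  ✓ 0x3902D  — 2 lookups

Entries read for #0: 2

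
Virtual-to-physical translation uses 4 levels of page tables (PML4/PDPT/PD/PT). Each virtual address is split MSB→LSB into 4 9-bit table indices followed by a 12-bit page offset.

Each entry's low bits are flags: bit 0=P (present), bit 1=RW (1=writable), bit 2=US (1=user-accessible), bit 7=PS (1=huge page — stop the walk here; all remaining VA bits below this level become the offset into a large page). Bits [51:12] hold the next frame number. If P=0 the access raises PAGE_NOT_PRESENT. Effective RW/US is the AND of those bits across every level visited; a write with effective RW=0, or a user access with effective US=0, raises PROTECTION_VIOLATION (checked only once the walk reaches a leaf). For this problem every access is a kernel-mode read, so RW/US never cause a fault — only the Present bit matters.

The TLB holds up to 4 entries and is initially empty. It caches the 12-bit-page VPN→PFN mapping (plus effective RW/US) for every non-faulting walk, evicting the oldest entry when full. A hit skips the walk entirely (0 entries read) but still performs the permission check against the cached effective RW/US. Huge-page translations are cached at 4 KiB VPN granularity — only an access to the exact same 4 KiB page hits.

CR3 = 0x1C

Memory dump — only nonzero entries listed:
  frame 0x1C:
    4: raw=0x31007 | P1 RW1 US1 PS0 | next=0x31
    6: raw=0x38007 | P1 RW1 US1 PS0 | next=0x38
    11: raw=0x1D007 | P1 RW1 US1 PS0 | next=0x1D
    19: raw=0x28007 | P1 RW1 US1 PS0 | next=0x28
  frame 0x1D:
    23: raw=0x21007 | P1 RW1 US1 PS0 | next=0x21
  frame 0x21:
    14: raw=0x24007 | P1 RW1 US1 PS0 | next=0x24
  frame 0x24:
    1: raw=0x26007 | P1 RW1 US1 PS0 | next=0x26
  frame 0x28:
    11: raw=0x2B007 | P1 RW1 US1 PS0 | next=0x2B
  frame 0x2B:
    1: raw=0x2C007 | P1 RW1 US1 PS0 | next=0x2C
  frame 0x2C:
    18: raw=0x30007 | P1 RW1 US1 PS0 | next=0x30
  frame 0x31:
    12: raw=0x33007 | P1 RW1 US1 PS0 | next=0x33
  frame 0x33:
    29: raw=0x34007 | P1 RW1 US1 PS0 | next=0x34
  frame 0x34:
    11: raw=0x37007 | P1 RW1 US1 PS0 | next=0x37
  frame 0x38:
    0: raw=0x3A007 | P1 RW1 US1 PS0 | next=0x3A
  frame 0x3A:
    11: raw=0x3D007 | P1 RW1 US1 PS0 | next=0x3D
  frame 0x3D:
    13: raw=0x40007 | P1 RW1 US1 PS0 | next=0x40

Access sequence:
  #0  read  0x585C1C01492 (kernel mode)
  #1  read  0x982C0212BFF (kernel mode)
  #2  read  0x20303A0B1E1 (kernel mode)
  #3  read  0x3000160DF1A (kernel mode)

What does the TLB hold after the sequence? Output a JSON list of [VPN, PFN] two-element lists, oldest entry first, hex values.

Walk each access:
#0 VA=0x585C1C01492 (r,kernel):
  [0] read 0x1C idx=11: raw=0x1D007 flags P=1 W=1 U=1 S=0
  [1] read 0x1D idx=23: raw=0x21007 flags P=1 W=1 U=1 S=0
  [2] read 0x21 idx=14: raw=0x24007 flags P=1 W=1 U=1 S=0
  [3] read 0x24 idx=1: raw=0x26007 flags P=1 W=1 U=1 S=0
  ✓ 0x26492  — 4 lookups
#1 VA=0x982C0212BFF (r,kernel):
  [0] read 0x1C idx=19: raw=0x28007 flags P=1 W=1 U=1 S=0
  [1] read 0x28 idx=11: raw=0x2B007 flags P=1 W=1 U=1 S=0
  [2] read 0x2B idx=1: raw=0x2C007 flags P=1 W=1 U=1 S=0
  [3] read 0x2C idx=18: raw=0x30007 flags P=1 W=1 U=1 S=0
  ✓ 0x30BFF  — 4 lookups
#2 VA=0x20303A0B1E1 (r,kernel):
  [0] read 0x1C idx=4: raw=0x31007 flags P=1 W=1 U=1 S=0
  [1] read 0x31 idx=12: raw=0x33007 flags P=1 W=1 U=1 S=0
  [2] read 0x33 idx=29: raw=0x34007 flags P=1 W=1 U=1 S=0
  [3] read 0x34 idx=11: raw=0x37007 flags P=1 W=1 U=1 S=0
  ✓ 0x371E1  — 4 lookups
#3 VA=0x3000160DF1A (r,kernel):
  [0] read 0x1C idx=6: raw=0x38007 flags P=1 W=1 U=1 S=0
  [1] read 0x38 idx=0: raw=0x3A007 flags P=1 W=1 U=1 S=0
  [2] read 0x3A idx=11: raw=0x3D007 flags P=1 W=1 U=1 S=0
  [3] read 0x3D idx=13: raw=0x40007 flags P=1 W=1 U=1 S=0
  ✓ 0x40F1A  — 4 lookups

TLB: [["0x585C1C01", "0x26"], ["0x982C0212", "0x30"], ["0x20303A0B", "0x37"], ["0x3000160D", "0x40"]]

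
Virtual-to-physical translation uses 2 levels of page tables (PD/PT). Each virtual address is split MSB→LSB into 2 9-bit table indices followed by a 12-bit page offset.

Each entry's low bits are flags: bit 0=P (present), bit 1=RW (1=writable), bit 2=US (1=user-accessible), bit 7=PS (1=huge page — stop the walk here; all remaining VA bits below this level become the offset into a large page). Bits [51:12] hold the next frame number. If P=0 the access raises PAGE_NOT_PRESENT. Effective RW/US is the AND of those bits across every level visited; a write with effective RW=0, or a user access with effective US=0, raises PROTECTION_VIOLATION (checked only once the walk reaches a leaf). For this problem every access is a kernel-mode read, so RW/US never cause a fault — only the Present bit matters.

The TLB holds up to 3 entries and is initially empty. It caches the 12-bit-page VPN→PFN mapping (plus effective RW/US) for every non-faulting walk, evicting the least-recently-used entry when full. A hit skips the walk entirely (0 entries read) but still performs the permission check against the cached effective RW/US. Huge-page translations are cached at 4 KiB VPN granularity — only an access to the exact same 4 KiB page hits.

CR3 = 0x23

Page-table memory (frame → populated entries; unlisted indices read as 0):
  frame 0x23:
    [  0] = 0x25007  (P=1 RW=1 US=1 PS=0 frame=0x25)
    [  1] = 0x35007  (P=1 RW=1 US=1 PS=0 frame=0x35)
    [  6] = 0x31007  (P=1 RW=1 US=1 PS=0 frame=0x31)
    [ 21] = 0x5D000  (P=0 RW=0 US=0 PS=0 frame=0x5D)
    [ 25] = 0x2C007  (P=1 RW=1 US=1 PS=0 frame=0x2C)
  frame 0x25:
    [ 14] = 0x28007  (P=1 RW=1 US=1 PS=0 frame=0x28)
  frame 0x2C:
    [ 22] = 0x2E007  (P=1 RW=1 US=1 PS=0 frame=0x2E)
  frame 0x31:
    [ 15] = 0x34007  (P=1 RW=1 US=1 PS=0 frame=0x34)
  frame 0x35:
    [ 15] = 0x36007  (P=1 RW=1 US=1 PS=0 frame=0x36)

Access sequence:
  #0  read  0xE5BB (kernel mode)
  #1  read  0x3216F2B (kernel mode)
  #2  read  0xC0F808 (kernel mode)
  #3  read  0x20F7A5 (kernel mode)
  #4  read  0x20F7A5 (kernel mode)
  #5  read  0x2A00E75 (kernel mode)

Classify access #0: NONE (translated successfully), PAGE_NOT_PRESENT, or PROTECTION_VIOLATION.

Trace:
#0 VA=0xE5BB (r,kernel):
  L0: frame=0x23 idx=0 entry=0x25007 [P=1 RW=1 US=1 PS=0]
  L1: frame=0x25 idx=14 entry=0x28007 [P=1 RW=1 US=1 PS=0]
  ✓ 0x285BB  — 2 lookups
#1 VA=0x3216F2B (r,kernel):
  L0: frame=0x23 idx=25 entry=0x2C007 [P=1 RW=1 US=1 PS=0]
  L1: frame=0x2C idx=22 entry=0x2E007 [P=1 RW=1 US=1 PS=0]
  ✓ 0x2EF2B  — 2 lookups
#2 VA=0xC0F808 (r,kernel):
  L0: frame=0x23 idx=6 entry=0x31007 [P=1 RW=1 US=1 PS=0]
  L1: frame=0x31 idx=15 entry=0x34007 [P=1 RW=1 US=1 PS=0]
  ✓ 0x34808  — 2 lookups
#3 VA=0x20F7A5 (r,kernel):
  L0: frame=0x23 idx=1 entry=0x35007 [P=1 RW=1 US=1 PS=0]
  L1: frame=0x35 idx=15 entry=0x36007 [P=1 RW=1 US=1 PS=0]
  ✓ 0x367A5  — 2 lookups
#4 VA=0x20F7A5 (r,kernel):
  TLB hit vpn=0x20F → PA=0x367A5
#5 VA=0x2A00E75 (r,kernel):
  L0: frame=0x23 idx=21 entry=0x5D000 [P=0 RW=0 US=0 PS=0]
  → PAGE_NOT_PRESENT  (1 entries read)

Access #0 fault: NONE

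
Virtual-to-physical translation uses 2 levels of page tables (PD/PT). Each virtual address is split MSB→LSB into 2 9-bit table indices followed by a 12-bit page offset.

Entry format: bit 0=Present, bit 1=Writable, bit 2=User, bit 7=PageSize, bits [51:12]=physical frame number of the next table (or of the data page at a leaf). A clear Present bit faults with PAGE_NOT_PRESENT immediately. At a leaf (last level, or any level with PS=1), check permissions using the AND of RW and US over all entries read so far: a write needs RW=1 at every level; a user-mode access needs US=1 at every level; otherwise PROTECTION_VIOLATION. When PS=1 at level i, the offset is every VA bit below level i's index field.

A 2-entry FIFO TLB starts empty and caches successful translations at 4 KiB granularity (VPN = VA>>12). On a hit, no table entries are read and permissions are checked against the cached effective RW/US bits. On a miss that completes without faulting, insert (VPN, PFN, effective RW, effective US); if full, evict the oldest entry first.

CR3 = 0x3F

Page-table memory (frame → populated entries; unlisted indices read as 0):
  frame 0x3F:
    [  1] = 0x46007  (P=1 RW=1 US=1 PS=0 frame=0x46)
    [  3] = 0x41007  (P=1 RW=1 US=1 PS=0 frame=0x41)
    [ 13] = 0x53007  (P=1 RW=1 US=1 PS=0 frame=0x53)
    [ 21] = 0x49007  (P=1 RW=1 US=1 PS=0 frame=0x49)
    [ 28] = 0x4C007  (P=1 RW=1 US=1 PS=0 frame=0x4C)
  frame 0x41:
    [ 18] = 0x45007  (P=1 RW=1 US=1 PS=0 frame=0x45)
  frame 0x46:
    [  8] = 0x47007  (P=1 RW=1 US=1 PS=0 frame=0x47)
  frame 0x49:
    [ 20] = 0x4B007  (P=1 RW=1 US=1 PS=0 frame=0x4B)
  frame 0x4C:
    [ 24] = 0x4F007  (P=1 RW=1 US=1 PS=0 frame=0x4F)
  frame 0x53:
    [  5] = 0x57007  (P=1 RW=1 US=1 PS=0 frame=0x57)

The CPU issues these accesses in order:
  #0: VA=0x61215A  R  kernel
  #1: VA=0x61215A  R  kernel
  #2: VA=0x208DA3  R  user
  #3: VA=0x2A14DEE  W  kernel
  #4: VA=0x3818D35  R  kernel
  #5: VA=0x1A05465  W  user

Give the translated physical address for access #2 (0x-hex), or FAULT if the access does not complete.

Walk each access:
#0 VA=0x61215A (r,kernel):
  lvl0: tbl 0x3F, slot 3 ⇒ 0x41007 (P1/RW1/US1/PS0)
  lvl1: tbl 0x41, slot 18 ⇒ 0x45007 (P1/RW1/US1/PS0)
  ✓ 0x4515A  — 2 lookups
#1 VA=0x61215A (r,kernel):
  TLB hit vpn=0x612 → PA=0x4515A
#2 VA=0x208DA3 (r,user):
  lvl0: tbl 0x3F, slot 1 ⇒ 0x46007 (P1/RW1/US1/PS0)
  lvl1: tbl 0x46, slot 8 ⇒ 0x47007 (P1/RW1/US1/PS0)
  ✓ 0x47DA3  — 2 lookups
#3 VA=0x2A14DEE (w,kernel):
  lvl0: tbl 0x3F, slot 21 ⇒ 0x49007 (P1/RW1/US1/PS0)
  lvl1: tbl 0x49, slot 20 ⇒ 0x4B007 (P1/RW1/US1/PS0)
  ✓ 0x4BDEE  — 2 lookups
#4 VA=0x3818D35 (r,kernel):
  lvl0: tbl 0x3F, slot 28 ⇒ 0x4C007 (P1/RW1/US1/PS0)
  lvl1: tbl 0x4C, slot 24 ⇒ 0x4F007 (P1/RW1/US1/PS0)
  ✓ 0x4FD35  — 2 lookups
#5 VA=0x1A05465 (w,user):
  lvl0: tbl 0x3F, slot 13 ⇒ 0x53007 (P1/RW1/US1/PS0)
  lvl1: tbl 0x53, slot 5 ⇒ 0x57007 (P1/RW1/US1/PS0)
  ✓ 0x57465  — 2 lookups

Access #2 PA: 0x47DA3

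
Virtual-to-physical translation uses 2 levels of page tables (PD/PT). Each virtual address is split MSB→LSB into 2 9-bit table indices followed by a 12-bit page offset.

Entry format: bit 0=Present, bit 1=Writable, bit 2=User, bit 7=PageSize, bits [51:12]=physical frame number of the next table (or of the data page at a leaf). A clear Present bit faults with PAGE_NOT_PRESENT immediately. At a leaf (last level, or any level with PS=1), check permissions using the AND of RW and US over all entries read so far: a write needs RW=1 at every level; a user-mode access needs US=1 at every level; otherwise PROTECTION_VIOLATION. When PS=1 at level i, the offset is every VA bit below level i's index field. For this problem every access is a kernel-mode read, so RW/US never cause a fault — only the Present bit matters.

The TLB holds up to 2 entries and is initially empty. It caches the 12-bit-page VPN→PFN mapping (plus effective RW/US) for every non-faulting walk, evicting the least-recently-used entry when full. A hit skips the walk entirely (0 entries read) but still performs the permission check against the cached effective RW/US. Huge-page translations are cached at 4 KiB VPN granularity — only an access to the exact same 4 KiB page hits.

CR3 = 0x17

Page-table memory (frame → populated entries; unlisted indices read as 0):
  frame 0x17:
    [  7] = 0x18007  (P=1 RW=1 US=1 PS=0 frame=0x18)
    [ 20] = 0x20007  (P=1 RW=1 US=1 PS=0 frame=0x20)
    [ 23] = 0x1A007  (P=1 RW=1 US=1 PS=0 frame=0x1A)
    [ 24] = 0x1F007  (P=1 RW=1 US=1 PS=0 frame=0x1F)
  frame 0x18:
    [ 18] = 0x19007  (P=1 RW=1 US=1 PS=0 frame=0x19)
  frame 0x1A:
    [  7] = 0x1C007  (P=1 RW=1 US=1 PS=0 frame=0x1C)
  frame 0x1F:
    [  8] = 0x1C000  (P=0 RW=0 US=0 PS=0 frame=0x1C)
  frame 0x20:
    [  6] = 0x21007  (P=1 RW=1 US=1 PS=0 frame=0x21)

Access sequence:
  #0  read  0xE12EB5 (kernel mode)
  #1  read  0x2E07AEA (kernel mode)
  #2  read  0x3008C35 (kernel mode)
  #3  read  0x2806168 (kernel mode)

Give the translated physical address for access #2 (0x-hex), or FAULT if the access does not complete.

Walk each access:
#0 VA=0xE12EB5 (r,kernel):
  L0: frame=0x17 idx=7 entry=0x18007 [P=1 RW=1 US=1 PS=0]
  L1: frame=0x18 idx=18 entry=0x19007 [P=1 RW=1 US=1 PS=0]
  ✓ 0x19EB5  — 2 lookups
#1 VA=0x2E07AEA (r,kernel):
  L0: frame=0x17 idx=23 entry=0x1A007 [P=1 RW=1 US=1 PS=0]
  L1: frame=0x1A idx=7 entry=0x1C007 [P=1 RW=1 US=1 PS=0]
  ✓ 0x1CAEA  — 2 lookups
#2 VA=0x3008C35 (r,kernel):
  L0: frame=0x17 idx=24 entry=0x1F007 [P=1 RW=1 US=1 PS=0]
  L1: frame=0x1F idx=8 entry=0x1C000 [P=0 RW=0 US=0 PS=0]
  ⇒ fault: PAGE_NOT_PRESENT  — 2 lookups
#3 VA=0x2806168 (r,kernel):
  L0: frame=0x17 idx=20 entry=0x20007 [P=1 RW=1 US=1 PS=0]
  L1: frame=0x20 idx=6 entry=0x21007 [P=1 RW=1 US=1 PS=0]
  ✓ 0x21168  — 2 lookups

Access #2 PA: FAULT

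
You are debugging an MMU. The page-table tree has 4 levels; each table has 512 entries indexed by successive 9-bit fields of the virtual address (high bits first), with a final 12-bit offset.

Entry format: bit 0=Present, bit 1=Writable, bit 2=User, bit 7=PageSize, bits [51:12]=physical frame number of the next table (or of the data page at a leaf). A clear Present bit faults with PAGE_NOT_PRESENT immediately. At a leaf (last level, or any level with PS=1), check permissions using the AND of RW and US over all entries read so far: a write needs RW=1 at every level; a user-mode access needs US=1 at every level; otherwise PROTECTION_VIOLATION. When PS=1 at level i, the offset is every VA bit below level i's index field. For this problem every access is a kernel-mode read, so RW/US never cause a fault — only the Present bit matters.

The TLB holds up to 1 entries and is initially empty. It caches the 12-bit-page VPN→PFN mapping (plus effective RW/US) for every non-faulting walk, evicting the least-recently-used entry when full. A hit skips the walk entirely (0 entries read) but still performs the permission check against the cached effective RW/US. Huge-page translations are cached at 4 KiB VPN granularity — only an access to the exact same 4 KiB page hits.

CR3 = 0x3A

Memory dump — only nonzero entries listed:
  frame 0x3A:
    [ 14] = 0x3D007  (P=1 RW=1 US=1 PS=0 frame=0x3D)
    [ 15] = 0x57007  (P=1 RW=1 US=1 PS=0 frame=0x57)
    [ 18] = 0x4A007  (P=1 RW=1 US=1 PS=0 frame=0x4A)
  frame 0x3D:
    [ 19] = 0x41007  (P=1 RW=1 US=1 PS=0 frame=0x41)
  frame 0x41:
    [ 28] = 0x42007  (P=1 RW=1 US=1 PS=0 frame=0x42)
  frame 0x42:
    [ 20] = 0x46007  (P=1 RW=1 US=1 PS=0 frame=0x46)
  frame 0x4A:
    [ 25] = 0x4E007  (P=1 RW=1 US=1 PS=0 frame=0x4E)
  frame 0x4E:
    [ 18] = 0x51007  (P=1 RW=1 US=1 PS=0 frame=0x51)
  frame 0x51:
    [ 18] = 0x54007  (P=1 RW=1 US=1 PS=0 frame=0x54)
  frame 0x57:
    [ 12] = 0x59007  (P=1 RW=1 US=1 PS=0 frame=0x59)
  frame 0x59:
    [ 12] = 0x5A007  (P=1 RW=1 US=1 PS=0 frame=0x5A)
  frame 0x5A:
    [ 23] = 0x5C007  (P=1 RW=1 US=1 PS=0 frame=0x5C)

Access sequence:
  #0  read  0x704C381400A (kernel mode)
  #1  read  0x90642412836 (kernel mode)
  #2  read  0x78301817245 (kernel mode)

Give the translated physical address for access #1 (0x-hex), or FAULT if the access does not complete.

Walk each access:
#0 VA=0x704C381400A (r,kernel):
  lvl0: tbl 0x3A, slot 14 ⇒ 0x3D007 (P1/RW1/US1/PS0)
  lvl1: tbl 0x3D, slot 19 ⇒ 0x41007 (P1/RW1/US1/PS0)
  lvl2: tbl 0x41, slot 28 ⇒ 0x42007 (P1/RW1/US1/PS0)
  lvl3: tbl 0x42, slot 20 ⇒ 0x46007 (P1/RW1/US1/PS0)
  ⇒ phys 0x4600A  [4 reads]
#1 VA=0x90642412836 (r,kernel):
  lvl0: tbl 0x3A, slot 18 ⇒ 0x4A007 (P1/RW1/US1/PS0)
  lvl1: tbl 0x4A, slot 25 ⇒ 0x4E007 (P1/RW1/US1/PS0)
  lvl2: tbl 0x4E, slot 18 ⇒ 0x51007 (P1/RW1/US1/PS0)
  lvl3: tbl 0x51, slot 18 ⇒ 0x54007 (P1/RW1/US1/PS0)
  ⇒ phys 0x54836  [4 reads]
#2 VA=0x78301817245 (r,kernel):
  lvl0: tbl 0x3A, slot 15 ⇒ 0x57007 (P1/RW1/US1/PS0)
  lvl1: tbl 0x57, slot 12 ⇒ 0x59007 (P1/RW1/US1/PS0)
  lvl2: tbl 0x59, slot 12 ⇒ 0x5A007 (P1/RW1/US1/PS0)
  lvl3: tbl 0x5A, slot 23 ⇒ 0x5C007 (P1/RW1/US1/PS0)
  ⇒ phys 0x5C245  [4 reads]

Access #1 PA: 0x54836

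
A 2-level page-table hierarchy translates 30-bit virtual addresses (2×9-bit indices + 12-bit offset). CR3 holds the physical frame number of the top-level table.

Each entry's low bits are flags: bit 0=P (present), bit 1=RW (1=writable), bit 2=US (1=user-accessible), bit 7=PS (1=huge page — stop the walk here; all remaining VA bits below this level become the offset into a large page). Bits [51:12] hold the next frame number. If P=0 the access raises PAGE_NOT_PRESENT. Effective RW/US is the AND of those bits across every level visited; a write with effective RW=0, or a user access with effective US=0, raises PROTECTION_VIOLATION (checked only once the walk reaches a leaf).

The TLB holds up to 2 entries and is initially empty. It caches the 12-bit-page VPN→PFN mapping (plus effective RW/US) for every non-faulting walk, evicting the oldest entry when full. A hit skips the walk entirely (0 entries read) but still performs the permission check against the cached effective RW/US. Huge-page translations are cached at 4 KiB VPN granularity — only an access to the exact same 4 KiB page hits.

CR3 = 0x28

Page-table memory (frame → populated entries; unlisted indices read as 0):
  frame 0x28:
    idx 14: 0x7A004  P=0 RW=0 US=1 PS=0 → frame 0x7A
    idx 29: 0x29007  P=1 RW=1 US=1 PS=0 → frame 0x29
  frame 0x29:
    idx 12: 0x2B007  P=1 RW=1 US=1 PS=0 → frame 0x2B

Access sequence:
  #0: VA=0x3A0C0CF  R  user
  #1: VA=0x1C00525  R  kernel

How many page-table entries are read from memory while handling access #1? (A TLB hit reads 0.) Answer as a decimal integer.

Trace:
#0 VA=0x3A0C0CF (r,user):
  L0 @0x28[29] → 0x29007  P=1,RW=1,US=1,PS=0
  L1 @0x29[12] → 0x2B007  P=1,RW=1,US=1,PS=0
  ✓ 0x2B0CF  — 2 lookups
#1 VA=0x1C00525 (r,kernel):
  L0 @0x28[14] → 0x7A004  P=0,RW=0,US=1,PS=0
  ⇒ fault: PAGE_NOT_PRESENT  — 1 lookups

Entries read for #1: 1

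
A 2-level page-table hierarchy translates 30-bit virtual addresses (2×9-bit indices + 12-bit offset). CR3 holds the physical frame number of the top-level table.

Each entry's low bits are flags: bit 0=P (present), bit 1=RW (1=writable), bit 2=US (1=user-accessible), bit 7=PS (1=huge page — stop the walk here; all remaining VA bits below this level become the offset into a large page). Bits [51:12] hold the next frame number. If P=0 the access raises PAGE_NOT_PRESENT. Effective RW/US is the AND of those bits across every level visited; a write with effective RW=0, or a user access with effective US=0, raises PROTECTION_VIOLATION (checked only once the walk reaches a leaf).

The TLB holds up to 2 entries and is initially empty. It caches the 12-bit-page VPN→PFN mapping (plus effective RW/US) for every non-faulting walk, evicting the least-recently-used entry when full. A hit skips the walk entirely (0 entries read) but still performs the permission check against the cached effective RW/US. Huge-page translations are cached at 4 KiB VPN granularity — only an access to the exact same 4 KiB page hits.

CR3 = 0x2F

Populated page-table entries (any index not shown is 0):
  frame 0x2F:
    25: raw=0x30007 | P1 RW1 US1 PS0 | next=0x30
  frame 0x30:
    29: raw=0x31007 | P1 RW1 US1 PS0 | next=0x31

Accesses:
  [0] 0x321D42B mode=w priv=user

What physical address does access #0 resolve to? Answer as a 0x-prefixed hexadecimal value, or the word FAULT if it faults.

Per-access translation:
#0 VA=0x321D42B (w,user):
  [0] read 0x2F idx=25: raw=0x30007 flags P=1 W=1 U=1 S=0
  [1] read 0x30 idx=29: raw=0x31007 flags P=1 W=1 U=1 S=0
  ⇒ phys 0x3142B  [2 reads]

Access #0 PA: 0x3142B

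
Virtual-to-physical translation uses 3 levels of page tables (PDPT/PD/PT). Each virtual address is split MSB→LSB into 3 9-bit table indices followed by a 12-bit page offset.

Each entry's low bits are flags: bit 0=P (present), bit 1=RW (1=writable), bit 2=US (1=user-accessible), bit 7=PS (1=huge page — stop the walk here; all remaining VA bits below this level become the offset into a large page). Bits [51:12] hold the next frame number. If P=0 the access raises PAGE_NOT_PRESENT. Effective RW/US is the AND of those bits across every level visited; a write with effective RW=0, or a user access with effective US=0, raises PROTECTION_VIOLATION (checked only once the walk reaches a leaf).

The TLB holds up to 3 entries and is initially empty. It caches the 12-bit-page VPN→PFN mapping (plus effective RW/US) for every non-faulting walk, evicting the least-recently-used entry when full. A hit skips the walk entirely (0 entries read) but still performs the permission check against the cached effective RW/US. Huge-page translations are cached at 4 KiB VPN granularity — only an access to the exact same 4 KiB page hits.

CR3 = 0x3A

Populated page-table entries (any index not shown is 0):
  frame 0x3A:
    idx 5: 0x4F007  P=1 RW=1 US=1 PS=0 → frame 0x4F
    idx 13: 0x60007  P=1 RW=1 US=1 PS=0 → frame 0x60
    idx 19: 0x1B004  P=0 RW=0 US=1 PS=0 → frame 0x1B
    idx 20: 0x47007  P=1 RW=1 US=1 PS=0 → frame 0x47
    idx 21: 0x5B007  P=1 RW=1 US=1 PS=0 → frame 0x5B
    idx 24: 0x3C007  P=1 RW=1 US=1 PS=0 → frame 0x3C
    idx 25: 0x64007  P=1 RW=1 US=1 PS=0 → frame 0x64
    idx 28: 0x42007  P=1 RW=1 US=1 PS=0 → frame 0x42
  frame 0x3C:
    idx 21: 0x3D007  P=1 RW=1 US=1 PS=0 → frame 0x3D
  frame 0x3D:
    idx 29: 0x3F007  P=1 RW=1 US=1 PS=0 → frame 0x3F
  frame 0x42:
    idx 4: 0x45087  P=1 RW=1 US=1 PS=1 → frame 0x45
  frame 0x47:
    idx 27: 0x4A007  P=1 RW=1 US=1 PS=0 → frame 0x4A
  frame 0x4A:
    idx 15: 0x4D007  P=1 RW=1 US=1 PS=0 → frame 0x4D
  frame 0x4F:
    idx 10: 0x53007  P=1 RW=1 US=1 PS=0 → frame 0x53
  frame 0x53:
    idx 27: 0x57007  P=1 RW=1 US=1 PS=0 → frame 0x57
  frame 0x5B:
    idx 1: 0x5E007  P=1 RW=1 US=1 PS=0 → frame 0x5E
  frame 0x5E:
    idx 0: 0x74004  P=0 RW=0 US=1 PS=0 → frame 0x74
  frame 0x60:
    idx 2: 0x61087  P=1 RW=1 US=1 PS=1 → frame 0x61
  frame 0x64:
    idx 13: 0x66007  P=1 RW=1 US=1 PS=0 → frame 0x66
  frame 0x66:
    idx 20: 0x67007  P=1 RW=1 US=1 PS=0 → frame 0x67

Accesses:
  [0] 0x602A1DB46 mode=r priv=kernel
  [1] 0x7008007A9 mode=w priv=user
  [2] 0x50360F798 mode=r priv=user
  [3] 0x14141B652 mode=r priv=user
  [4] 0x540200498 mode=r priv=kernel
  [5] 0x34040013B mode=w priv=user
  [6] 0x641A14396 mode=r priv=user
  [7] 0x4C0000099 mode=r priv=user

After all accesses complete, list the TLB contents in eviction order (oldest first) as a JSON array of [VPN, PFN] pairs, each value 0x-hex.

Walk each access:
#0 VA=0x602A1DB46 (r,kernel):
  lvl0: tbl 0x3A, slot 24 ⇒ 0x3C007 (P1/RW1/US1/PS0)
  lvl1: tbl 0x3C, slot 21 ⇒ 0x3D007 (P1/RW1/US1/PS0)
  lvl2: tbl 0x3D, slot 29 ⇒ 0x3F007 (P1/RW1/US1/PS0)
  ✓ 0x3FB46  — 3 lookups
#1 VA=0x7008007A9 (w,user):
  lvl0: tbl 0x3A, slot 28 ⇒ 0x42007 (P1/RW1/US1/PS0)
  lvl1: tbl 0x42, slot 4 ⇒ 0x45087 (P1/RW1/US1/PS1)
  ✓ 0x457A9 (huge @L1)  — 2 lookups
#2 VA=0x50360F798 (r,user):
  lvl0: tbl 0x3A, slot 20 ⇒ 0x47007 (P1/RW1/US1/PS0)
  lvl1: tbl 0x47, slot 27 ⇒ 0x4A007 (P1/RW1/US1/PS0)
  lvl2: tbl 0x4A, slot 15 ⇒ 0x4D007 (P1/RW1/US1/PS0)
  ✓ 0x4D798  — 3 lookups
#3 VA=0x14141B652 (r,user):
  lvl0: tbl 0x3A, slot 5 ⇒ 0x4F007 (P1/RW1/US1/PS0)
  lvl1: tbl 0x4F, slot 10 ⇒ 0x53007 (P1/RW1/US1/PS0)
  lvl2: tbl 0x53, slot 27 ⇒ 0x57007 (P1/RW1/US1/PS0)
  ✓ 0x57652  — 3 lookups
#4 VA=0x540200498 (r,kernel):
  lvl0: tbl 0x3A, slot 21 ⇒ 0x5B007 (P1/RW1/US1/PS0)
  lvl1: tbl 0x5B, slot 1 ⇒ 0x5E007 (P1/RW1/US1/PS0)
  lvl2: tbl 0x5E, slot 0 ⇒ 0x74004 (P0/RW0/US1/PS0)
  ✗ PAGE_NOT_PRESENT  [3 reads]
#5 VA=0x34040013B (w,user):
  lvl0: tbl 0x3A, slot 13 ⇒ 0x60007 (P1/RW1/US1/PS0)
  lvl1: tbl 0x60, slot 2 ⇒ 0x61087 (P1/RW1/US1/PS1)
  ✓ 0x6113B (huge @L1)  — 2 lookups
#6 VA=0x641A14396 (r,user):
  lvl0: tbl 0x3A, slot 25 ⇒ 0x64007 (P1/RW1/US1/PS0)
  lvl1: tbl 0x64, slot 13 ⇒ 0x66007 (P1/RW1/US1/PS0)
  lvl2: tbl 0x66, slot 20 ⇒ 0x67007 (P1/RW1/US1/PS0)
  ✓ 0x67396  — 3 lookups
#7 VA=0x4C0000099 (r,user):
  lvl0: tbl 0x3A, slot 19 ⇒ 0x1B004 (P0/RW0/US1/PS0)
  ✗ PAGE_NOT_PRESENT  [1 reads]

TLB: [["0x14141B", "0x57"], ["0x340400", "0x61"], ["0x641A14", "0x67"]]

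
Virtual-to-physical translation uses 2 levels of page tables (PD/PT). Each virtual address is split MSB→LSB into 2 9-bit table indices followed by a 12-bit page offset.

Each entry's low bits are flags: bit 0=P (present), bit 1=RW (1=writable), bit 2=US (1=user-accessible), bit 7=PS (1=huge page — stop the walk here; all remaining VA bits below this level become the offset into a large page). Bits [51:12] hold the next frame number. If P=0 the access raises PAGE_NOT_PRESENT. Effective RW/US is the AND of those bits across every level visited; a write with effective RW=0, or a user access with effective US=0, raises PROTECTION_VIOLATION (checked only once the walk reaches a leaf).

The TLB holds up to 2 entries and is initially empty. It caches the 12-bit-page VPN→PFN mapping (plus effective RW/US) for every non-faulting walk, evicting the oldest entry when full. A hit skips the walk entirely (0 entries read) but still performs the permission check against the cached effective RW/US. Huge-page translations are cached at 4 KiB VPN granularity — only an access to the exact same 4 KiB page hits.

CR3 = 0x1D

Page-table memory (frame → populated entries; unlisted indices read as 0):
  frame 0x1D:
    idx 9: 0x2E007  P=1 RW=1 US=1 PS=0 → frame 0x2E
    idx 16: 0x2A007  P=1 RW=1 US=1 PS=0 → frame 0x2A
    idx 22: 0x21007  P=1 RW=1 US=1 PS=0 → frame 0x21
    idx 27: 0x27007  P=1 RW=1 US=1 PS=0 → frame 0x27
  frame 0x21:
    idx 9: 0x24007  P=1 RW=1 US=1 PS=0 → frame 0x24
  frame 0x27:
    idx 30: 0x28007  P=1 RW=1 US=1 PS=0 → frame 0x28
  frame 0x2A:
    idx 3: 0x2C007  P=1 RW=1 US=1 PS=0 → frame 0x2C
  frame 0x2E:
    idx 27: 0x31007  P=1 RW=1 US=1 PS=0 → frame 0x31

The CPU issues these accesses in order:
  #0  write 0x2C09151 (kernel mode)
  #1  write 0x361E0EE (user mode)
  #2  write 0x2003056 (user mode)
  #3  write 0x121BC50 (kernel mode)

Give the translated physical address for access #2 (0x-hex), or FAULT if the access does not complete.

Trace:
#0 VA=0x2C09151 (w,kernel):
  lvl0: tbl 0x1D, slot 22 ⇒ 0x21007 (P1/RW1/US1/PS0)
  lvl1: tbl 0x21, slot 9 ⇒ 0x24007 (P1/RW1/US1/PS0)
  → PA=0x24151  (2 entries read)
#1 VA=0x361E0EE (w,user):
  lvl0: tbl 0x1D, slot 27 ⇒ 0x27007 (P1/RW1/US1/PS0)
  lvl1: tbl 0x27, slot 30 ⇒ 0x28007 (P1/RW1/US1/PS0)
  → PA=0x280EE  (2 entries read)
#2 VA=0x2003056 (w,user):
  lvl0: tbl 0x1D, slot 16 ⇒ 0x2A007 (P1/RW1/US1/PS0)
  lvl1: tbl 0x2A, slot 3 ⇒ 0x2C007 (P1/RW1/US1/PS0)
  → PA=0x2C056  (2 entries read)
#3 VA=0x121BC50 (w,kernel):
  lvl0: tbl 0x1D, slot 9 ⇒ 0x2E007 (P1/RW1/US1/PS0)
  lvl1: tbl 0x2E, slot 27 ⇒ 0x31007 (P1/RW1/US1/PS0)
  → PA=0x31C50  (2 entries read)

Access #2 PA: 0x2C056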